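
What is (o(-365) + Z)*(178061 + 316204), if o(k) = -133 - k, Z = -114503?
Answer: -56480155815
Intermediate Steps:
(o(-365) + Z)*(178061 + 316204) = ((-133 - 1*(-365)) - 114503)*(178061 + 316204) = ((-133 + 365) - 114503)*494265 = (232 - 114503)*494265 = -114271*494265 = -56480155815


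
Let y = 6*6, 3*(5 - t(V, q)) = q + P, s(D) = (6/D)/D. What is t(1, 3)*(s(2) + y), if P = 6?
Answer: 75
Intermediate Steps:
s(D) = 6/D²
t(V, q) = 3 - q/3 (t(V, q) = 5 - (q + 6)/3 = 5 - (6 + q)/3 = 5 + (-2 - q/3) = 3 - q/3)
y = 36
t(1, 3)*(s(2) + y) = (3 - ⅓*3)*(6/2² + 36) = (3 - 1)*(6*(¼) + 36) = 2*(3/2 + 36) = 2*(75/2) = 75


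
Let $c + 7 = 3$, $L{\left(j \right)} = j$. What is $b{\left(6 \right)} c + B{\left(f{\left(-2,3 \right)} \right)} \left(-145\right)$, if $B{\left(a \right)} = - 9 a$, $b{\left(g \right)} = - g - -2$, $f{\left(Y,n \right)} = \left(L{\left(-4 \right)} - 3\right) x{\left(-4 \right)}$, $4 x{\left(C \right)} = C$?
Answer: $9151$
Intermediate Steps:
$x{\left(C \right)} = \frac{C}{4}$
$f{\left(Y,n \right)} = 7$ ($f{\left(Y,n \right)} = \left(-4 - 3\right) \frac{1}{4} \left(-4\right) = \left(-7\right) \left(-1\right) = 7$)
$c = -4$ ($c = -7 + 3 = -4$)
$b{\left(g \right)} = 2 - g$ ($b{\left(g \right)} = - g + 2 = 2 - g$)
$b{\left(6 \right)} c + B{\left(f{\left(-2,3 \right)} \right)} \left(-145\right) = \left(2 - 6\right) \left(-4\right) + \left(-9\right) 7 \left(-145\right) = \left(2 - 6\right) \left(-4\right) - -9135 = \left(-4\right) \left(-4\right) + 9135 = 16 + 9135 = 9151$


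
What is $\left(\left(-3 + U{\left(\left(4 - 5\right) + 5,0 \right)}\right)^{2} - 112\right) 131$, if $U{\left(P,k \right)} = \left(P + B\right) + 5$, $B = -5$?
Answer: $-14541$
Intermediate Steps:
$U{\left(P,k \right)} = P$ ($U{\left(P,k \right)} = \left(P - 5\right) + 5 = \left(-5 + P\right) + 5 = P$)
$\left(\left(-3 + U{\left(\left(4 - 5\right) + 5,0 \right)}\right)^{2} - 112\right) 131 = \left(\left(-3 + \left(\left(4 - 5\right) + 5\right)\right)^{2} - 112\right) 131 = \left(\left(-3 + \left(-1 + 5\right)\right)^{2} - 112\right) 131 = \left(\left(-3 + 4\right)^{2} - 112\right) 131 = \left(1^{2} - 112\right) 131 = \left(1 - 112\right) 131 = \left(-111\right) 131 = -14541$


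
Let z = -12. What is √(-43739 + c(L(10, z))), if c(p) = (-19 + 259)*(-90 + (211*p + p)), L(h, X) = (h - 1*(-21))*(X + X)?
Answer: I*√37920059 ≈ 6157.9*I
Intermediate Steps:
L(h, X) = 2*X*(21 + h) (L(h, X) = (h + 21)*(2*X) = (21 + h)*(2*X) = 2*X*(21 + h))
c(p) = -21600 + 50880*p (c(p) = 240*(-90 + 212*p) = -21600 + 50880*p)
√(-43739 + c(L(10, z))) = √(-43739 + (-21600 + 50880*(2*(-12)*(21 + 10)))) = √(-43739 + (-21600 + 50880*(2*(-12)*31))) = √(-43739 + (-21600 + 50880*(-744))) = √(-43739 + (-21600 - 37854720)) = √(-43739 - 37876320) = √(-37920059) = I*√37920059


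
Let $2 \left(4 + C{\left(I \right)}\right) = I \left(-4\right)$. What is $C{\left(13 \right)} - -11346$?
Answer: $11316$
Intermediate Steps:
$C{\left(I \right)} = -4 - 2 I$ ($C{\left(I \right)} = -4 + \frac{I \left(-4\right)}{2} = -4 + \frac{\left(-4\right) I}{2} = -4 - 2 I$)
$C{\left(13 \right)} - -11346 = \left(-4 - 26\right) - -11346 = \left(-4 - 26\right) + 11346 = -30 + 11346 = 11316$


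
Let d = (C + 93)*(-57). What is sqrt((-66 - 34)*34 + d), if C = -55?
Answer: 11*I*sqrt(46) ≈ 74.606*I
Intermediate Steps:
d = -2166 (d = (-55 + 93)*(-57) = 38*(-57) = -2166)
sqrt((-66 - 34)*34 + d) = sqrt((-66 - 34)*34 - 2166) = sqrt(-100*34 - 2166) = sqrt(-3400 - 2166) = sqrt(-5566) = 11*I*sqrt(46)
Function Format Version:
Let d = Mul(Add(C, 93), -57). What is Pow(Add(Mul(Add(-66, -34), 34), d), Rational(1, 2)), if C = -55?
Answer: Mul(11, I, Pow(46, Rational(1, 2))) ≈ Mul(74.606, I)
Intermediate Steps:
d = -2166 (d = Mul(Add(-55, 93), -57) = Mul(38, -57) = -2166)
Pow(Add(Mul(Add(-66, -34), 34), d), Rational(1, 2)) = Pow(Add(Mul(Add(-66, -34), 34), -2166), Rational(1, 2)) = Pow(Add(Mul(-100, 34), -2166), Rational(1, 2)) = Pow(Add(-3400, -2166), Rational(1, 2)) = Pow(-5566, Rational(1, 2)) = Mul(11, I, Pow(46, Rational(1, 2)))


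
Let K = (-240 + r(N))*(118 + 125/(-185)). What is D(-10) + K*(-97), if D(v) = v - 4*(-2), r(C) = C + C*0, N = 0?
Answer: 101058406/37 ≈ 2.7313e+6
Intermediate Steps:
r(C) = C (r(C) = C + 0 = C)
K = -1041840/37 (K = (-240 + 0)*(118 + 125/(-185)) = -240*(118 + 125*(-1/185)) = -240*(118 - 25/37) = -240*4341/37 = -1041840/37 ≈ -28158.)
D(v) = 8 + v (D(v) = v + 8 = 8 + v)
D(-10) + K*(-97) = (8 - 10) - 1041840/37*(-97) = -2 + 101058480/37 = 101058406/37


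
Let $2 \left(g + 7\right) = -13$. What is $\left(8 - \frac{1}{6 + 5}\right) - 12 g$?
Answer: $\frac{1869}{11} \approx 169.91$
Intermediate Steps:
$g = - \frac{27}{2}$ ($g = -7 + \frac{1}{2} \left(-13\right) = -7 - \frac{13}{2} = - \frac{27}{2} \approx -13.5$)
$\left(8 - \frac{1}{6 + 5}\right) - 12 g = \left(8 - \frac{1}{6 + 5}\right) - -162 = \left(8 - \frac{1}{11}\right) + 162 = \frac{87}{11} + 162 = \frac{1869}{11}$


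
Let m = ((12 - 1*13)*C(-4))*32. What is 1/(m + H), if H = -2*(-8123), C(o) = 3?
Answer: 1/16150 ≈ 6.1919e-5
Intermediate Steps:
m = -96 (m = ((12 - 1*13)*3)*32 = ((12 - 13)*3)*32 = -1*3*32 = -3*32 = -96)
H = 16246
1/(m + H) = 1/(-96 + 16246) = 1/16150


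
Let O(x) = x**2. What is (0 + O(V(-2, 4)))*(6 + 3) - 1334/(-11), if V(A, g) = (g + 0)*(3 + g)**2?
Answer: 3804518/11 ≈ 3.4587e+5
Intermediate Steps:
V(A, g) = g*(3 + g)**2
(0 + O(V(-2, 4)))*(6 + 3) - 1334/(-11) = (0 + (4*(3 + 4)**2)**2)*(6 + 3) - 1334/(-11) = (0 + (4*7**2)**2)*9 - 1334*(-1)/11 = (0 + (4*49)**2)*9 - 29*(-46/11) = (0 + 196**2)*9 + 1334/11 = (0 + 38416)*9 + 1334/11 = 38416*9 + 1334/11 = 345744 + 1334/11 = 3804518/11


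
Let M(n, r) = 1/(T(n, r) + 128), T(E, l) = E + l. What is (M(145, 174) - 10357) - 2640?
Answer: -5809658/447 ≈ -12997.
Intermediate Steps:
M(n, r) = 1/(128 + n + r) (M(n, r) = 1/((n + r) + 128) = 1/(128 + n + r))
(M(145, 174) - 10357) - 2640 = (1/(128 + 145 + 174) - 10357) - 2640 = (1/447 - 10357) - 2640 = -4629578/447 - 2640 = -5809658/447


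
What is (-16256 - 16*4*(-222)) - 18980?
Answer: -21028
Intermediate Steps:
(-16256 - 16*4*(-222)) - 18980 = (-16256 - 64*(-222)) - 18980 = (-16256 + 14208) - 18980 = -2048 - 18980 = -21028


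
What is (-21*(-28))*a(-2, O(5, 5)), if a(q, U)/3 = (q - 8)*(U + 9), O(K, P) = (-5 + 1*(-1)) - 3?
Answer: 0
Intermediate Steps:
O(K, P) = -9 (O(K, P) = (-5 - 1) - 3 = -6 - 3 = -9)
a(q, U) = 3*(-8 + q)*(9 + U) (a(q, U) = 3*((q - 8)*(U + 9)) = 3*((-8 + q)*(9 + U)) = 3*(-8 + q)*(9 + U))
(-21*(-28))*a(-2, O(5, 5)) = (-21*(-28))*(-216 - 24*(-9) + 27*(-2) + 3*(-9)*(-2)) = 588*(-216 + 216 - 54 + 54) = 588*0 = 0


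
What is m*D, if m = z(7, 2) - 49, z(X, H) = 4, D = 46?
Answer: -2070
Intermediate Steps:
m = -45 (m = 4 - 49 = -45)
m*D = -45*46 = -2070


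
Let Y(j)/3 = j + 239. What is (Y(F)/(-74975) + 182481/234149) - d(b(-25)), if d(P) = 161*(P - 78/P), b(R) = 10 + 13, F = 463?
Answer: -55408960869994/17555321275 ≈ -3156.3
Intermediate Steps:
Y(j) = 717 + 3*j (Y(j) = 3*(j + 239) = 3*(239 + j) = 717 + 3*j)
b(R) = 23
d(P) = -12558/P + 161*P
(Y(F)/(-74975) + 182481/234149) - d(b(-25)) = ((717 + 3*463)/(-74975) + 182481/234149) - (-12558/23 + 161*23) = ((717 + 1389)*(-1/74975) + 182481*(1/234149)) - (-12558*1/23 + 3703) = (2106*(-1/74975) + 182481/234149) - (-546 + 3703) = (-2106/74975 + 182481/234149) - 1*3157 = 13188395181/17555321275 - 3157 = -55408960869994/17555321275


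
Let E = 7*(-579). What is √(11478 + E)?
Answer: 15*√33 ≈ 86.168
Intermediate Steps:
E = -4053
√(11478 + E) = √(11478 - 4053) = √7425 = 15*√33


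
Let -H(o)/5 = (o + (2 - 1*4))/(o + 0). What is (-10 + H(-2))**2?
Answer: 400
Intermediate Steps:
H(o) = -5*(-2 + o)/o (H(o) = -5*(o + (2 - 1*4))/(o + 0) = -5*(o + (2 - 4))/o = -5*(o - 2)/o = -5*(-2 + o)/o)
(-10 + H(-2))**2 = (-10 + (-5 + 10/(-2)))**2 = (-10 + (-5 + 10*(-1/2)))**2 = (-10 + (-5 - 5))**2 = (-10 - 10)**2 = (-20)**2 = 400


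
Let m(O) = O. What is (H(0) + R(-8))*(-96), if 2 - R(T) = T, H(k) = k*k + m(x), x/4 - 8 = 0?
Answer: -4032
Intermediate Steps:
x = 32 (x = 32 + 4*0 = 32 + 0 = 32)
H(k) = 32 + k² (H(k) = k*k + 32 = k² + 32 = 32 + k²)
R(T) = 2 - T
(H(0) + R(-8))*(-96) = ((32 + 0²) + (2 - 1*(-8)))*(-96) = ((32 + 0) + (2 + 8))*(-96) = (32 + 10)*(-96) = 42*(-96) = -4032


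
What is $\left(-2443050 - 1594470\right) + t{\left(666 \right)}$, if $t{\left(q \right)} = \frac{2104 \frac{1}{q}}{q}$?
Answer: $- \frac{447716554754}{110889} \approx -4.0375 \cdot 10^{6}$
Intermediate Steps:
$t{\left(q \right)} = \frac{2104}{q^{2}}$
$\left(-2443050 - 1594470\right) + t{\left(666 \right)} = \left(-2443050 - 1594470\right) + \frac{2104}{443556} = -4037520 + 2104 \cdot \frac{1}{443556} = -4037520 + \frac{526}{110889} = - \frac{447716554754}{110889}$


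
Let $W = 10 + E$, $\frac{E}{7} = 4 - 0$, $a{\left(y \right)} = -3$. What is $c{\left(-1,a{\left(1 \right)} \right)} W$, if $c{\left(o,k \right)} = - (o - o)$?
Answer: $0$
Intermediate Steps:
$c{\left(o,k \right)} = 0$ ($c{\left(o,k \right)} = \left(-1\right) 0 = 0$)
$E = 28$ ($E = 7 \left(4 - 0\right) = 7 \left(4 + 0\right) = 7 \cdot 4 = 28$)
$W = 38$ ($W = 10 + 28 = 38$)
$c{\left(-1,a{\left(1 \right)} \right)} W = 0 \cdot 38 = 0$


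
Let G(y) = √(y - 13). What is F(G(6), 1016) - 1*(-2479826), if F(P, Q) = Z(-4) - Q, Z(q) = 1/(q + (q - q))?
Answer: 9915239/4 ≈ 2.4788e+6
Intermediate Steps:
Z(q) = 1/q (Z(q) = 1/(q + 0) = 1/q)
G(y) = √(-13 + y)
F(P, Q) = -¼ - Q (F(P, Q) = 1/(-4) - Q = -¼ - Q)
F(G(6), 1016) - 1*(-2479826) = (-¼ - 1*1016) - 1*(-2479826) = (-¼ - 1016) + 2479826 = -4065/4 + 2479826 = 9915239/4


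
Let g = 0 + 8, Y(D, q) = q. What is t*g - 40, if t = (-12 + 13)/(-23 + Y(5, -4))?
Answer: -1088/27 ≈ -40.296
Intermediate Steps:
g = 8
t = -1/27 (t = (-12 + 13)/(-23 - 4) = 1/(-27) = 1*(-1/27) = -1/27 ≈ -0.037037)
t*g - 40 = -1/27*8 - 40 = -8/27 - 40 = -1088/27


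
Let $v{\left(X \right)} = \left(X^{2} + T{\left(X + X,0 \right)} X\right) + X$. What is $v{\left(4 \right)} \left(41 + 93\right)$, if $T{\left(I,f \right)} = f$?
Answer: $2680$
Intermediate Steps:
$v{\left(X \right)} = X + X^{2}$ ($v{\left(X \right)} = \left(X^{2} + 0 X\right) + X = \left(X^{2} + 0\right) + X = X^{2} + X = X + X^{2}$)
$v{\left(4 \right)} \left(41 + 93\right) = 4 \left(1 + 4\right) \left(41 + 93\right) = 4 \cdot 5 \cdot 134 = 20 \cdot 134 = 2680$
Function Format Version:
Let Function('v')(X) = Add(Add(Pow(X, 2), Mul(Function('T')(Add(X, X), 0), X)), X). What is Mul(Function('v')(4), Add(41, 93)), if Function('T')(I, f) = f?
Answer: 2680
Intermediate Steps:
Function('v')(X) = Add(X, Pow(X, 2)) (Function('v')(X) = Add(Add(Pow(X, 2), Mul(0, X)), X) = Add(Add(Pow(X, 2), 0), X) = Add(Pow(X, 2), X) = Add(X, Pow(X, 2)))
Mul(Function('v')(4), Add(41, 93)) = Mul(Mul(4, Add(1, 4)), Add(41, 93)) = Mul(Mul(4, 5), 134) = Mul(20, 134) = 2680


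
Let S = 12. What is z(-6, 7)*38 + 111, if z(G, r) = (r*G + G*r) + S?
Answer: -2625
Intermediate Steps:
z(G, r) = 12 + 2*G*r (z(G, r) = (r*G + G*r) + 12 = (G*r + G*r) + 12 = 2*G*r + 12 = 12 + 2*G*r)
z(-6, 7)*38 + 111 = (12 + 2*(-6)*7)*38 + 111 = (12 - 84)*38 + 111 = -72*38 + 111 = -2736 + 111 = -2625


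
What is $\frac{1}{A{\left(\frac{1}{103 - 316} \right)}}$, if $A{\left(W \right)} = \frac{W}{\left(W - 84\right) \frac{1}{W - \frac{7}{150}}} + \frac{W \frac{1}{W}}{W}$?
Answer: $- \frac{190560450}{40589376397} \approx -0.0046948$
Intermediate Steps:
$A{\left(W \right)} = \frac{1}{W} + \frac{W \left(- \frac{7}{150} + W\right)}{-84 + W}$ ($A{\left(W \right)} = \frac{W}{\left(-84 + W\right) \frac{1}{W - \frac{7}{150}}} + 1 \frac{1}{W} = \frac{W}{\left(-84 + W\right) \frac{1}{W - \frac{7}{150}}} + \frac{1}{W} = \frac{W}{\left(-84 + W\right) \frac{1}{- \frac{7}{150} + W}} + \frac{1}{W} = \frac{W}{\frac{1}{- \frac{7}{150} + W} \left(-84 + W\right)} + \frac{1}{W} = W \frac{- \frac{7}{150} + W}{-84 + W} + \frac{1}{W} = \frac{W \left(- \frac{7}{150} + W\right)}{-84 + W} + \frac{1}{W} = \frac{1}{W} + \frac{W \left(- \frac{7}{150} + W\right)}{-84 + W}$)
$\frac{1}{A{\left(\frac{1}{103 - 316} \right)}} = \frac{1}{\frac{1}{\frac{1}{103 - 316}} \frac{1}{-84 + \frac{1}{103 - 316}} \left(-84 + \frac{1}{103 - 316} + \left(\frac{1}{103 - 316}\right)^{3} - \frac{7 \left(\frac{1}{103 - 316}\right)^{2}}{150}\right)} = \frac{1}{\frac{1}{\frac{1}{-213}} \frac{1}{-84 + \frac{1}{-213}} \left(-84 + \frac{1}{-213} + \left(\frac{1}{-213}\right)^{3} - \frac{7 \left(\frac{1}{-213}\right)^{2}}{150}\right)} = \frac{1}{\frac{1}{- \frac{1}{213}} \frac{1}{-84 - \frac{1}{213}} \left(-84 - \frac{1}{213} + \left(- \frac{1}{213}\right)^{3} - \frac{7 \left(- \frac{1}{213}\right)^{2}}{150}\right)} = \frac{1}{\left(-213\right) \frac{1}{- \frac{17893}{213}} \left(-84 - \frac{1}{213} - \frac{1}{9663597} - \frac{7}{6805350}\right)} = \frac{1}{\left(-213\right) \left(- \frac{213}{17893}\right) \left(-84 - \frac{1}{213} - \frac{1}{9663597} - \frac{7}{6805350}\right)} = \frac{1}{\left(-213\right) \left(- \frac{213}{17893}\right) \left(- \frac{40589376397}{483179850}\right)} = \frac{1}{- \frac{40589376397}{190560450}} = - \frac{190560450}{40589376397}$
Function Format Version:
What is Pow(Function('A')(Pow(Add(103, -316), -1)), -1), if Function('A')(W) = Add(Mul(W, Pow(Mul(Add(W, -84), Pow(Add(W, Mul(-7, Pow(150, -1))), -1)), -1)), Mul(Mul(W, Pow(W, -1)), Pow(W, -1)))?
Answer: Rational(-190560450, 40589376397) ≈ -0.0046948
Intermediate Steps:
Function('A')(W) = Add(Pow(W, -1), Mul(W, Pow(Add(-84, W), -1), Add(Rational(-7, 150), W))) (Function('A')(W) = Add(Mul(W, Pow(Mul(Add(-84, W), Pow(Add(W, Mul(-7, Rational(1, 150))), -1)), -1)), Mul(1, Pow(W, -1))) = Add(Mul(W, Pow(Mul(Add(-84, W), Pow(Add(W, Rational(-7, 150)), -1)), -1)), Pow(W, -1)) = Add(Mul(W, Pow(Mul(Add(-84, W), Pow(Add(Rational(-7, 150), W), -1)), -1)), Pow(W, -1)) = Add(Mul(W, Pow(Mul(Pow(Add(Rational(-7, 150), W), -1), Add(-84, W)), -1)), Pow(W, -1)) = Add(Mul(W, Mul(Pow(Add(-84, W), -1), Add(Rational(-7, 150), W))), Pow(W, -1)) = Add(Mul(W, Pow(Add(-84, W), -1), Add(Rational(-7, 150), W)), Pow(W, -1)) = Add(Pow(W, -1), Mul(W, Pow(Add(-84, W), -1), Add(Rational(-7, 150), W))))
Pow(Function('A')(Pow(Add(103, -316), -1)), -1) = Pow(Mul(Pow(Pow(Add(103, -316), -1), -1), Pow(Add(-84, Pow(Add(103, -316), -1)), -1), Add(-84, Pow(Add(103, -316), -1), Pow(Pow(Add(103, -316), -1), 3), Mul(Rational(-7, 150), Pow(Pow(Add(103, -316), -1), 2)))), -1) = Pow(Mul(Pow(Pow(-213, -1), -1), Pow(Add(-84, Pow(-213, -1)), -1), Add(-84, Pow(-213, -1), Pow(Pow(-213, -1), 3), Mul(Rational(-7, 150), Pow(Pow(-213, -1), 2)))), -1) = Pow(Mul(Pow(Rational(-1, 213), -1), Pow(Add(-84, Rational(-1, 213)), -1), Add(-84, Rational(-1, 213), Pow(Rational(-1, 213), 3), Mul(Rational(-7, 150), Pow(Rational(-1, 213), 2)))), -1) = Pow(Mul(-213, Pow(Rational(-17893, 213), -1), Add(-84, Rational(-1, 213), Rational(-1, 9663597), Mul(Rational(-7, 150), Rational(1, 45369)))), -1) = Pow(Mul(-213, Rational(-213, 17893), Add(-84, Rational(-1, 213), Rational(-1, 9663597), Rational(-7, 6805350))), -1) = Pow(Mul(-213, Rational(-213, 17893), Rational(-40589376397, 483179850)), -1) = Pow(Rational(-40589376397, 190560450), -1) = Rational(-190560450, 40589376397)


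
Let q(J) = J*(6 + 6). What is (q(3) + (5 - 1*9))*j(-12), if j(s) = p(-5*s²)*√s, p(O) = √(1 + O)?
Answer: -64*√2157 ≈ -2972.4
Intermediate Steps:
q(J) = 12*J (q(J) = J*12 = 12*J)
j(s) = √s*√(1 - 5*s²) (j(s) = √(1 - 5*s²)*√s = √s*√(1 - 5*s²))
(q(3) + (5 - 1*9))*j(-12) = (12*3 + (5 - 1*9))*(√(-12)*√(1 - 5*(-12)²)) = (36 + (5 - 9))*((2*I*√3)*√(1 - 5*144)) = (36 - 4)*((2*I*√3)*√(1 - 720)) = 32*((2*I*√3)*√(-719)) = 32*((2*I*√3)*(I*√719)) = 32*(-2*√2157) = -64*√2157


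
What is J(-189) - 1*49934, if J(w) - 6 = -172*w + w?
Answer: -17609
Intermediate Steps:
J(w) = 6 - 171*w (J(w) = 6 + (-172*w + w) = 6 - 171*w)
J(-189) - 1*49934 = (6 - 171*(-189)) - 1*49934 = (6 + 32319) - 49934 = 32325 - 49934 = -17609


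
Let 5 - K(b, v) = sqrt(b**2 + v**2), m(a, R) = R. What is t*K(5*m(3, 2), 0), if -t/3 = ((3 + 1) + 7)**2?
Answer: 1815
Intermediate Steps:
K(b, v) = 5 - sqrt(b**2 + v**2)
t = -363 (t = -3*((3 + 1) + 7)**2 = -3*(4 + 7)**2 = -3*11**2 = -3*121 = -363)
t*K(5*m(3, 2), 0) = -363*(5 - sqrt((5*2)**2 + 0**2)) = -363*(5 - sqrt(10**2 + 0)) = -363*(5 - sqrt(100 + 0)) = -363*(5 - sqrt(100)) = -363*(5 - 1*10) = -363*(5 - 10) = -363*(-5) = 1815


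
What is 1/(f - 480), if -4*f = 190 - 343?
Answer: -4/1767 ≈ -0.0022637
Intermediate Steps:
f = 153/4 (f = -(190 - 343)/4 = -¼*(-153) = 153/4 ≈ 38.250)
1/(f - 480) = 1/(153/4 - 480) = 1/(-1767/4) = -4/1767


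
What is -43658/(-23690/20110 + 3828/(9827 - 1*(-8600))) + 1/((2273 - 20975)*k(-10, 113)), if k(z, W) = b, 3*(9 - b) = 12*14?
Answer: 1422055196141543699/31604629212270 ≈ 44995.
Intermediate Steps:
b = -47 (b = 9 - 4*14 = 9 - ⅓*168 = 9 - 56 = -47)
k(z, W) = -47
-43658/(-23690/20110 + 3828/(9827 - 1*(-8600))) + 1/((2273 - 20975)*k(-10, 113)) = -43658/(-23690/20110 + 3828/(9827 - 1*(-8600))) + 1/((2273 - 20975)*(-47)) = -43658/(-23690*1/20110 + 3828/(9827 + 8600)) - 1/47/(-18702) = -43658/(-2369/2011 + 3828/18427) - 1/18702*(-1/47) = -43658/(-2369/2011 + 3828*(1/18427)) + 1/878994 = -43658/(-2369/2011 + 3828/18427) + 1/878994 = -43658/(-35955455/37056697) + 1/878994 = -43658*(-37056697/35955455) + 1/878994 = 1617821277626/35955455 + 1/878994 = 1422055196141543699/31604629212270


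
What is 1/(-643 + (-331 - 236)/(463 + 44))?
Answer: -169/108856 ≈ -0.0015525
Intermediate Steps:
1/(-643 + (-331 - 236)/(463 + 44)) = 1/(-643 - 567/507) = 1/(-643 - 567*1/507) = 1/(-643 - 189/169) = 1/(-108856/169) = -169/108856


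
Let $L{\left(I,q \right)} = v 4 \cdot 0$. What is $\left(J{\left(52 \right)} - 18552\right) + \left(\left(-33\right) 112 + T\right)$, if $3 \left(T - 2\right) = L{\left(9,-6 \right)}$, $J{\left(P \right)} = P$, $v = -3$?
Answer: $-22194$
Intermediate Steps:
$L{\left(I,q \right)} = 0$ ($L{\left(I,q \right)} = \left(-3\right) 4 \cdot 0 = \left(-12\right) 0 = 0$)
$T = 2$ ($T = 2 + \frac{1}{3} \cdot 0 = 2 + 0 = 2$)
$\left(J{\left(52 \right)} - 18552\right) + \left(\left(-33\right) 112 + T\right) = \left(52 - 18552\right) + \left(\left(-33\right) 112 + 2\right) = -18500 + \left(-3696 + 2\right) = -18500 - 3694 = -22194$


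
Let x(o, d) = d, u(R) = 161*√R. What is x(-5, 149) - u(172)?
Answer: 149 - 322*√43 ≈ -1962.5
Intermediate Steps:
x(-5, 149) - u(172) = 149 - 161*√172 = 149 - 161*2*√43 = 149 - 322*√43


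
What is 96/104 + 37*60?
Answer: 28872/13 ≈ 2220.9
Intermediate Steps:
96/104 + 37*60 = 96*(1/104) + 2220 = 12/13 + 2220 = 28872/13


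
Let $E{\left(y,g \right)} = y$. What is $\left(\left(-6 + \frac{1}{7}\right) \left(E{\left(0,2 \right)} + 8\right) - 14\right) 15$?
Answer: $- \frac{6390}{7} \approx -912.86$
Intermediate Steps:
$\left(\left(-6 + \frac{1}{7}\right) \left(E{\left(0,2 \right)} + 8\right) - 14\right) 15 = \left(\left(-6 + \frac{1}{7}\right) \left(0 + 8\right) - 14\right) 15 = \left(\left(-6 + \frac{1}{7}\right) 8 - 14\right) 15 = \left(\left(- \frac{41}{7}\right) 8 - 14\right) 15 = \left(- \frac{328}{7} - 14\right) 15 = \left(- \frac{426}{7}\right) 15 = - \frac{6390}{7}$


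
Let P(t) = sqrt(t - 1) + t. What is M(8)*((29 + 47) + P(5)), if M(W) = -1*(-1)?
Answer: 83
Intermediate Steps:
M(W) = 1
P(t) = t + sqrt(-1 + t) (P(t) = sqrt(-1 + t) + t = t + sqrt(-1 + t))
M(8)*((29 + 47) + P(5)) = 1*((29 + 47) + (5 + sqrt(-1 + 5))) = 1*(76 + (5 + sqrt(4))) = 1*(76 + (5 + 2)) = 1*(76 + 7) = 1*83 = 83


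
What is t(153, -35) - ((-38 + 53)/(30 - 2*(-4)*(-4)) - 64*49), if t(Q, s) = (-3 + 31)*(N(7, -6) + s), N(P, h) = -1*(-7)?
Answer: 4719/2 ≈ 2359.5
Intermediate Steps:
N(P, h) = 7
t(Q, s) = 196 + 28*s (t(Q, s) = (-3 + 31)*(7 + s) = 28*(7 + s) = 196 + 28*s)
t(153, -35) - ((-38 + 53)/(30 - 2*(-4)*(-4)) - 64*49) = (196 + 28*(-35)) - ((-38 + 53)/(30 - 2*(-4)*(-4)) - 64*49) = (196 - 980) - (15/(30 + 8*(-4)) - 3136) = -784 - (15/(30 - 32) - 3136) = -784 - (15/(-2) - 3136) = -784 - (15*(-½) - 3136) = -784 - (-15/2 - 3136) = -784 - 1*(-6287/2) = -784 + 6287/2 = 4719/2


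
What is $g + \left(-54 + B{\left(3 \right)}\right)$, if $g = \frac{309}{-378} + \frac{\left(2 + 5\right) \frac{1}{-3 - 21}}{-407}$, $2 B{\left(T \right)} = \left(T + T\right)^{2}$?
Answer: $- \frac{7552145}{205128} \approx -36.817$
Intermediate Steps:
$B{\left(T \right)} = 2 T^{2}$ ($B{\left(T \right)} = \frac{\left(T + T\right)^{2}}{2} = \frac{\left(2 T\right)^{2}}{2} = \frac{4 T^{2}}{2} = 2 T^{2}$)
$g = - \frac{167537}{205128}$ ($g = 309 \left(- \frac{1}{378}\right) + \frac{7}{-24} \left(- \frac{1}{407}\right) = - \frac{103}{126} + 7 \left(- \frac{1}{24}\right) \left(- \frac{1}{407}\right) = - \frac{103}{126} - - \frac{7}{9768} = - \frac{103}{126} + \frac{7}{9768} = - \frac{167537}{205128} \approx -0.81674$)
$g + \left(-54 + B{\left(3 \right)}\right) = - \frac{167537}{205128} - \left(54 - 2 \cdot 3^{2}\right) = - \frac{167537}{205128} + \left(-54 + 2 \cdot 9\right) = - \frac{167537}{205128} + \left(-54 + 18\right) = - \frac{167537}{205128} - 36 = - \frac{7552145}{205128}$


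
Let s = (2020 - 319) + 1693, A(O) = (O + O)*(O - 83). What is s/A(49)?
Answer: -1697/1666 ≈ -1.0186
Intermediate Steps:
A(O) = 2*O*(-83 + O) (A(O) = (2*O)*(-83 + O) = 2*O*(-83 + O))
s = 3394 (s = 1701 + 1693 = 3394)
s/A(49) = 3394/((2*49*(-83 + 49))) = 3394/((2*49*(-34))) = 3394/(-3332) = 3394*(-1/3332) = -1697/1666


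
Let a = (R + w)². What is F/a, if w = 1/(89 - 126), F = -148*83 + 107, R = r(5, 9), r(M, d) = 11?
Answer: -16670313/164836 ≈ -101.13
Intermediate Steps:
R = 11
F = -12177 (F = -12284 + 107 = -12177)
w = -1/37 (w = 1/(-37) = -1/37 ≈ -0.027027)
a = 164836/1369 (a = (11 - 1/37)² = (406/37)² = 164836/1369 ≈ 120.41)
F/a = -12177/164836/1369 = -12177*1369/164836 = -16670313/164836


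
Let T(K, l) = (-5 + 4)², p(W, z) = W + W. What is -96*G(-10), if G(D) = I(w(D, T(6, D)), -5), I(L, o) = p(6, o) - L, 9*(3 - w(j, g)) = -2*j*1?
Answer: -3232/3 ≈ -1077.3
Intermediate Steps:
p(W, z) = 2*W
T(K, l) = 1 (T(K, l) = (-1)² = 1)
w(j, g) = 3 + 2*j/9 (w(j, g) = 3 - (-2*j)/9 = 3 - (-2)*j/9 = 3 + 2*j/9)
I(L, o) = 12 - L (I(L, o) = 2*6 - L = 12 - L)
G(D) = 9 - 2*D/9 (G(D) = 12 - (3 + 2*D/9) = 12 + (-3 - 2*D/9) = 9 - 2*D/9)
-96*G(-10) = -96*(9 - 2/9*(-10)) = -96*(9 + 20/9) = -96*101/9 = -3232/3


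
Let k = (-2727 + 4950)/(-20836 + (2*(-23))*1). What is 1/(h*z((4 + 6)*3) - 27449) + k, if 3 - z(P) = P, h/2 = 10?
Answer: -62240429/584466298 ≈ -0.10649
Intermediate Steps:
h = 20 (h = 2*10 = 20)
z(P) = 3 - P
k = -2223/20882 (k = 2223/(-20836 - 46*1) = 2223/(-20836 - 46) = 2223/(-20882) = 2223*(-1/20882) = -2223/20882 ≈ -0.10646)
1/(h*z((4 + 6)*3) - 27449) + k = 1/(20*(3 - (4 + 6)*3) - 27449) - 2223/20882 = 1/(20*(3 - 10*3) - 27449) - 2223/20882 = 1/(20*(3 - 1*30) - 27449) - 2223/20882 = 1/(20*(3 - 30) - 27449) - 2223/20882 = 1/(20*(-27) - 27449) - 2223/20882 = 1/(-540 - 27449) - 2223/20882 = 1/(-27989) - 2223/20882 = -1/27989 - 2223/20882 = -62240429/584466298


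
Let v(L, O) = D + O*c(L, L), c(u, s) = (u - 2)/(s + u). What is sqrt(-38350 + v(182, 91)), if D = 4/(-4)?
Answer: I*sqrt(38306) ≈ 195.72*I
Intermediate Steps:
D = -1 (D = 4*(-1/4) = -1)
c(u, s) = (-2 + u)/(s + u)
v(L, O) = -1 + O*(-2 + L)/(2*L) (v(L, O) = -1 + O*((-2 + L)/(L + L)) = -1 + O*((-2 + L)/((2*L))) = -1 + O*((1/(2*L))*(-2 + L)) = -1 + O*((-2 + L)/(2*L)) = -1 + O*(-2 + L)/(2*L))
sqrt(-38350 + v(182, 91)) = sqrt(-38350 + (-1 + (1/2)*91 - 1*91/182)) = sqrt(-38350 + (-1 + 91/2 - 1*91*1/182)) = sqrt(-38350 + (-1 + 91/2 - 1/2)) = sqrt(-38350 + 44) = sqrt(-38306) = I*sqrt(38306)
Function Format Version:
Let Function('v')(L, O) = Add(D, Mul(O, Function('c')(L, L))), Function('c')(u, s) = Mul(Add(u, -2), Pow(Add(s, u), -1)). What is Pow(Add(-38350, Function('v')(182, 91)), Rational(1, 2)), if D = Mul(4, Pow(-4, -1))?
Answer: Mul(I, Pow(38306, Rational(1, 2))) ≈ Mul(195.72, I)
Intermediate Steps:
D = -1 (D = Mul(4, Rational(-1, 4)) = -1)
Function('c')(u, s) = Mul(Pow(Add(s, u), -1), Add(-2, u)) (Function('c')(u, s) = Mul(Add(-2, u), Pow(Add(s, u), -1)) = Mul(Pow(Add(s, u), -1), Add(-2, u)))
Function('v')(L, O) = Add(-1, Mul(Rational(1, 2), O, Pow(L, -1), Add(-2, L))) (Function('v')(L, O) = Add(-1, Mul(O, Mul(Pow(Add(L, L), -1), Add(-2, L)))) = Add(-1, Mul(O, Mul(Pow(Mul(2, L), -1), Add(-2, L)))) = Add(-1, Mul(O, Mul(Mul(Rational(1, 2), Pow(L, -1)), Add(-2, L)))) = Add(-1, Mul(O, Mul(Rational(1, 2), Pow(L, -1), Add(-2, L)))) = Add(-1, Mul(Rational(1, 2), O, Pow(L, -1), Add(-2, L))))
Pow(Add(-38350, Function('v')(182, 91)), Rational(1, 2)) = Pow(Add(-38350, Add(-1, Mul(Rational(1, 2), 91), Mul(-1, 91, Pow(182, -1)))), Rational(1, 2)) = Pow(Add(-38350, Add(-1, Rational(91, 2), Mul(-1, 91, Rational(1, 182)))), Rational(1, 2)) = Pow(Add(-38350, Add(-1, Rational(91, 2), Rational(-1, 2))), Rational(1, 2)) = Pow(Add(-38350, 44), Rational(1, 2)) = Pow(-38306, Rational(1, 2)) = Mul(I, Pow(38306, Rational(1, 2)))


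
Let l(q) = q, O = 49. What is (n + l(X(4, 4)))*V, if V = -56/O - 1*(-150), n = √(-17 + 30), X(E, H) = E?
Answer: 4168/7 + 1042*√13/7 ≈ 1132.1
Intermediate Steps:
n = √13 ≈ 3.6056
V = 1042/7 (V = -56/49 - 1*(-150) = -56*1/49 + 150 = -8/7 + 150 = 1042/7 ≈ 148.86)
(n + l(X(4, 4)))*V = (√13 + 4)*(1042/7) = (4 + √13)*(1042/7) = 4168/7 + 1042*√13/7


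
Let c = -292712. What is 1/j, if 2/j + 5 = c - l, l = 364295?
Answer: -328506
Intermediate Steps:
j = -1/328506 (j = 2/(-5 + (-292712 - 1*364295)) = 2/(-5 + (-292712 - 364295)) = 2/(-5 - 657007) = 2/(-657012) = 2*(-1/657012) = -1/328506 ≈ -3.0441e-6)
1/j = 1/(-1/328506) = -328506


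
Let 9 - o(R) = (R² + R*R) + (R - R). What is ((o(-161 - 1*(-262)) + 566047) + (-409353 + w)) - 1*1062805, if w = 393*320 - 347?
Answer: -801091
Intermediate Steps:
w = 125413 (w = 125760 - 347 = 125413)
o(R) = 9 - 2*R² (o(R) = 9 - ((R² + R*R) + (R - R)) = 9 - ((R² + R²) + 0) = 9 - (2*R² + 0) = 9 - 2*R²)
((o(-161 - 1*(-262)) + 566047) + (-409353 + w)) - 1*1062805 = (((9 - 2*(-161 - 1*(-262))²) + 566047) + (-409353 + 125413)) - 1*1062805 = (((9 - 2*(-161 + 262)²) + 566047) - 283940) - 1062805 = (((9 - 2*101²) + 566047) - 283940) - 1062805 = (((9 - 2*10201) + 566047) - 283940) - 1062805 = (((9 - 20402) + 566047) - 283940) - 1062805 = ((-20393 + 566047) - 283940) - 1062805 = (545654 - 283940) - 1062805 = 261714 - 1062805 = -801091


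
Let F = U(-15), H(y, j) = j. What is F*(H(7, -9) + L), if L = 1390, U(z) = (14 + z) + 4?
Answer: 4143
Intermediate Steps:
U(z) = 18 + z
F = 3 (F = 18 - 15 = 3)
F*(H(7, -9) + L) = 3*(-9 + 1390) = 3*1381 = 4143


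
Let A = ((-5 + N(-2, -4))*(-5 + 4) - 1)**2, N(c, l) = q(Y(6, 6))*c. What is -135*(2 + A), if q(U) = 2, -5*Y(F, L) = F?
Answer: -8910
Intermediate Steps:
Y(F, L) = -F/5
N(c, l) = 2*c
A = 64 (A = ((-5 + 2*(-2))*(-5 + 4) - 1)**2 = ((-5 - 4)*(-1) - 1)**2 = (-9*(-1) - 1)**2 = (9 - 1)**2 = 8**2 = 64)
-135*(2 + A) = -135*(2 + 64) = -135*66 = -8910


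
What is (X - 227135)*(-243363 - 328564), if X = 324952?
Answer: -55944183359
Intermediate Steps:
(X - 227135)*(-243363 - 328564) = (324952 - 227135)*(-243363 - 328564) = 97817*(-571927) = -55944183359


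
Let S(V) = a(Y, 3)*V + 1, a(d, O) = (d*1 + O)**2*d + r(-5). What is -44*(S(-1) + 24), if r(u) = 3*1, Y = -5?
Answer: -1848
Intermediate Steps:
r(u) = 3
a(d, O) = 3 + d*(O + d)**2 (a(d, O) = (d*1 + O)**2*d + 3 = (d + O)**2*d + 3 = (O + d)**2*d + 3 = d*(O + d)**2 + 3 = 3 + d*(O + d)**2)
S(V) = 1 - 17*V (S(V) = (3 - 5*(3 - 5)**2)*V + 1 = (3 - 5*(-2)**2)*V + 1 = (3 - 5*4)*V + 1 = (3 - 20)*V + 1 = -17*V + 1 = 1 - 17*V)
-44*(S(-1) + 24) = -44*((1 - 17*(-1)) + 24) = -44*((1 + 17) + 24) = -44*(18 + 24) = -44*42 = -1848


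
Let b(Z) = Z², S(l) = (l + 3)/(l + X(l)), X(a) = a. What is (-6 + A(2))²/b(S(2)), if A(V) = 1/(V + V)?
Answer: 529/25 ≈ 21.160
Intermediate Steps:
A(V) = 1/(2*V)
S(l) = (3 + l)/(2*l) (S(l) = (l + 3)/(l + l) = (3 + l)/((2*l)) = (3 + l)*(1/(2*l)) = (3 + l)/(2*l))
(-6 + A(2))²/b(S(2)) = (-6 + (½)/2)²/(((½)*(3 + 2)/2)²) = (-6 + (½)*(½))²/(((½)*(½)*5)²) = (-6 + ¼)²/((5/4)²) = (-23/4)²/(25/16) = (529/16)*(16/25) = 529/25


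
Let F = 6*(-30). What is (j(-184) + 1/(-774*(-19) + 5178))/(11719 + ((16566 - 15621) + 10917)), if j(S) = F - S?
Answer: 79537/468884604 ≈ 0.00016963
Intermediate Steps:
F = -180
j(S) = -180 - S
(j(-184) + 1/(-774*(-19) + 5178))/(11719 + ((16566 - 15621) + 10917)) = ((-180 - 1*(-184)) + 1/(-774*(-19) + 5178))/(11719 + ((16566 - 15621) + 10917)) = ((-180 + 184) + 1/(14706 + 5178))/(11719 + (945 + 10917)) = (4 + 1/19884)/(11719 + 11862) = (4 + 1/19884)/23581 = (79537/19884)*(1/23581) = 79537/468884604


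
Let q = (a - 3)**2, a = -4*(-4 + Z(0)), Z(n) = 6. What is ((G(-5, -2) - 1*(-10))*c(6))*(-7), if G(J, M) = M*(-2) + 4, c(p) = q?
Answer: -15246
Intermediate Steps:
a = -8 (a = -4*(-4 + 6) = -4*2 = -8)
q = 121 (q = (-8 - 3)**2 = (-11)**2 = 121)
c(p) = 121
G(J, M) = 4 - 2*M (G(J, M) = -2*M + 4 = 4 - 2*M)
((G(-5, -2) - 1*(-10))*c(6))*(-7) = (((4 - 2*(-2)) - 1*(-10))*121)*(-7) = (((4 + 4) + 10)*121)*(-7) = ((8 + 10)*121)*(-7) = (18*121)*(-7) = 2178*(-7) = -15246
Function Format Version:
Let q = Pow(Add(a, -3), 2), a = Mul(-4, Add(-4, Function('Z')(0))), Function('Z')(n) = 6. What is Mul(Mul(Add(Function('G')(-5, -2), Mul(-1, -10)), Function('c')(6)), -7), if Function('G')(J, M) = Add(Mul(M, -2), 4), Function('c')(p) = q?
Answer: -15246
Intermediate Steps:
a = -8 (a = Mul(-4, Add(-4, 6)) = Mul(-4, 2) = -8)
q = 121 (q = Pow(Add(-8, -3), 2) = Pow(-11, 2) = 121)
Function('c')(p) = 121
Function('G')(J, M) = Add(4, Mul(-2, M)) (Function('G')(J, M) = Add(Mul(-2, M), 4) = Add(4, Mul(-2, M)))
Mul(Mul(Add(Function('G')(-5, -2), Mul(-1, -10)), Function('c')(6)), -7) = Mul(Mul(Add(Add(4, Mul(-2, -2)), Mul(-1, -10)), 121), -7) = Mul(Mul(Add(Add(4, 4), 10), 121), -7) = Mul(Mul(Add(8, 10), 121), -7) = Mul(Mul(18, 121), -7) = Mul(2178, -7) = -15246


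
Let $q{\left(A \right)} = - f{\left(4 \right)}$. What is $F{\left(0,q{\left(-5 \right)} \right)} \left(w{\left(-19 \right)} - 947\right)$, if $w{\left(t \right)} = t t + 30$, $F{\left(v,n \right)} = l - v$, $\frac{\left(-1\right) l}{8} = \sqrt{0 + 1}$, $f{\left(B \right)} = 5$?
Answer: $4448$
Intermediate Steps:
$l = -8$ ($l = - 8 \sqrt{0 + 1} = - 8 \sqrt{1} = \left(-8\right) 1 = -8$)
$q{\left(A \right)} = -5$ ($q{\left(A \right)} = \left(-1\right) 5 = -5$)
$F{\left(v,n \right)} = -8 - v$
$w{\left(t \right)} = 30 + t^{2}$ ($w{\left(t \right)} = t^{2} + 30 = 30 + t^{2}$)
$F{\left(0,q{\left(-5 \right)} \right)} \left(w{\left(-19 \right)} - 947\right) = \left(-8 - 0\right) \left(\left(30 + \left(-19\right)^{2}\right) - 947\right) = \left(-8 + 0\right) \left(\left(30 + 361\right) - 947\right) = - 8 \left(391 - 947\right) = \left(-8\right) \left(-556\right) = 4448$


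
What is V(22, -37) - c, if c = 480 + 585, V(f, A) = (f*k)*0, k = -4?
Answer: -1065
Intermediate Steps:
V(f, A) = 0 (V(f, A) = (f*(-4))*0 = -4*f*0 = 0)
c = 1065
V(22, -37) - c = 0 - 1*1065 = 0 - 1065 = -1065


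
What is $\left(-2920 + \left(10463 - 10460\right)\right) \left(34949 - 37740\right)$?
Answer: $8141347$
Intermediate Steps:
$\left(-2920 + \left(10463 - 10460\right)\right) \left(34949 - 37740\right) = \left(-2920 + 3\right) \left(-2791\right) = \left(-2917\right) \left(-2791\right) = 8141347$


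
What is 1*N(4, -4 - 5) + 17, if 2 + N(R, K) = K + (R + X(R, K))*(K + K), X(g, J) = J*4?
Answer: 582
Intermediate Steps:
X(g, J) = 4*J
N(R, K) = -2 + K + 2*K*(R + 4*K) (N(R, K) = -2 + (K + (R + 4*K)*(K + K)) = -2 + (K + (R + 4*K)*(2*K)) = -2 + (K + 2*K*(R + 4*K)) = -2 + K + 2*K*(R + 4*K))
1*N(4, -4 - 5) + 17 = 1*(-2 + (-4 - 5) + 8*(-4 - 5)**2 + 2*(-4 - 5)*4) + 17 = 1*(-2 - 9 + 8*(-9)**2 + 2*(-9)*4) + 17 = 1*(-2 - 9 + 8*81 - 72) + 17 = 1*(-2 - 9 + 648 - 72) + 17 = 1*565 + 17 = 565 + 17 = 582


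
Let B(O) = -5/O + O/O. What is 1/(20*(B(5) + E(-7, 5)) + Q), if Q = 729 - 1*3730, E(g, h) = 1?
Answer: -1/2981 ≈ -0.00033546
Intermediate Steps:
B(O) = 1 - 5/O (B(O) = -5/O + 1 = 1 - 5/O)
Q = -3001 (Q = 729 - 3730 = -3001)
1/(20*(B(5) + E(-7, 5)) + Q) = 1/(20*((-5 + 5)/5 + 1) - 3001) = 1/(20*((⅕)*0 + 1) - 3001) = 1/(20*(0 + 1) - 3001) = 1/(20*1 - 3001) = 1/(20 - 3001) = 1/(-2981) = -1/2981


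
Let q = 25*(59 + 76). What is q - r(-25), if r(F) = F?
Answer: 3400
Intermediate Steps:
q = 3375 (q = 25*135 = 3375)
q - r(-25) = 3375 - 1*(-25) = 3375 + 25 = 3400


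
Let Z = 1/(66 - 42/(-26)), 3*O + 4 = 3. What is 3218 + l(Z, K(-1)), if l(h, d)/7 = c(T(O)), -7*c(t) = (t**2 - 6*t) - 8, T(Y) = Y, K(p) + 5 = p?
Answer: 29015/9 ≈ 3223.9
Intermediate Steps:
O = -1/3 (O = -4/3 + (1/3)*3 = -4/3 + 1 = -1/3 ≈ -0.33333)
K(p) = -5 + p
c(t) = 8/7 - t**2/7 + 6*t/7 (c(t) = -((t**2 - 6*t) - 8)/7 = -(-8 + t**2 - 6*t)/7 = 8/7 - t**2/7 + 6*t/7)
Z = 13/879 (Z = 1/(66 - 42*(-1/26)) = 1/(66 + 21/13) = 1/(879/13) = 13/879 ≈ 0.014790)
l(h, d) = 53/9 (l(h, d) = 7*(8/7 - (-1/3)**2/7 + (6/7)*(-1/3)) = 7*(8/7 - 1/7*1/9 - 2/7) = 7*(8/7 - 1/63 - 2/7) = 7*(53/63) = 53/9)
3218 + l(Z, K(-1)) = 3218 + 53/9 = 29015/9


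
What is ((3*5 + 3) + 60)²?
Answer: 6084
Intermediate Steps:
((3*5 + 3) + 60)² = ((15 + 3) + 60)² = (18 + 60)² = 78² = 6084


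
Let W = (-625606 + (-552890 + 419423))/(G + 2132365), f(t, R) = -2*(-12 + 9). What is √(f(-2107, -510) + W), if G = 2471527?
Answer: √30920059793467/2301946 ≈ 2.4156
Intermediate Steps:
f(t, R) = 6 (f(t, R) = -2*(-3) = 6)
W = -759073/4603892 (W = (-625606 + (-552890 + 419423))/(2471527 + 2132365) = (-625606 - 133467)/4603892 = -759073*1/4603892 = -759073/4603892 ≈ -0.16488)
√(f(-2107, -510) + W) = √(6 - 759073/4603892) = √(26864279/4603892) = √30920059793467/2301946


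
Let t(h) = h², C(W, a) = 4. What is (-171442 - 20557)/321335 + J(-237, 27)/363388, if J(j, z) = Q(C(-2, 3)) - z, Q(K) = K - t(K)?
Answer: -69782664677/116769282980 ≈ -0.59761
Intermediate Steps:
Q(K) = K - K²
J(j, z) = -12 - z (J(j, z) = 4*(1 - 1*4) - z = 4*(1 - 4) - z = 4*(-3) - z = -12 - z)
(-171442 - 20557)/321335 + J(-237, 27)/363388 = (-171442 - 20557)/321335 + (-12 - 1*27)/363388 = -191999*1/321335 + (-12 - 27)*(1/363388) = -191999/321335 - 39*1/363388 = -191999/321335 - 39/363388 = -69782664677/116769282980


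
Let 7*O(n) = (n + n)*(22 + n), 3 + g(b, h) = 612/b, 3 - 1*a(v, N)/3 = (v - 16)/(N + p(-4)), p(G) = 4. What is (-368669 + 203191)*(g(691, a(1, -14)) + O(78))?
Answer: -1782094305294/4837 ≈ -3.6843e+8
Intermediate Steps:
a(v, N) = 9 - 3*(-16 + v)/(4 + N) (a(v, N) = 9 - 3*(v - 16)/(N + 4) = 9 - 3*(-16 + v)/(4 + N))
g(b, h) = -3 + 612/b
O(n) = 2*n*(22 + n)/7 (O(n) = ((n + n)*(22 + n))/7 = ((2*n)*(22 + n))/7 = (2*n*(22 + n))/7 = 2*n*(22 + n)/7)
(-368669 + 203191)*(g(691, a(1, -14)) + O(78)) = (-368669 + 203191)*((-3 + 612/691) + (2/7)*78*(22 + 78)) = -165478*((-3 + 612*(1/691)) + (2/7)*78*100) = -165478*((-3 + 612/691) + 15600/7) = -165478*(-1461/691 + 15600/7) = -165478*10769373/4837 = -1782094305294/4837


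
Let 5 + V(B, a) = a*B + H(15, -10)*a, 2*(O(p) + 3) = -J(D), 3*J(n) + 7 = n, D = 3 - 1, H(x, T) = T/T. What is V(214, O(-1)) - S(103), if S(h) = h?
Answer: -3443/6 ≈ -573.83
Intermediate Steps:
H(x, T) = 1
D = 2
J(n) = -7/3 + n/3
O(p) = -13/6 (O(p) = -3 + (-(-7/3 + (⅓)*2))/2 = -3 + (-(-7/3 + ⅔))/2 = -3 + (-1*(-5/3))/2 = -3 + (½)*(5/3) = -3 + ⅚ = -13/6)
V(B, a) = -5 + a + B*a (V(B, a) = -5 + (a*B + 1*a) = -5 + (B*a + a) = -5 + (a + B*a) = -5 + a + B*a)
V(214, O(-1)) - S(103) = (-5 - 13/6 + 214*(-13/6)) - 1*103 = (-5 - 13/6 - 1391/3) - 103 = -2825/6 - 103 = -3443/6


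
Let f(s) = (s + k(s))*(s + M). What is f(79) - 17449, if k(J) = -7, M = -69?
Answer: -16729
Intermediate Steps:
f(s) = (-69 + s)*(-7 + s) (f(s) = (s - 7)*(s - 69) = (-7 + s)*(-69 + s) = (-69 + s)*(-7 + s))
f(79) - 17449 = (483 + 79**2 - 76*79) - 17449 = (483 + 6241 - 6004) - 17449 = 720 - 17449 = -16729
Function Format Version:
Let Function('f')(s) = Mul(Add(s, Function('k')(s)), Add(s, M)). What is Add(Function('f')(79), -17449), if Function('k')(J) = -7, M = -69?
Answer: -16729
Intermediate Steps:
Function('f')(s) = Mul(Add(-69, s), Add(-7, s)) (Function('f')(s) = Mul(Add(s, -7), Add(s, -69)) = Mul(Add(-7, s), Add(-69, s)) = Mul(Add(-69, s), Add(-7, s)))
Add(Function('f')(79), -17449) = Add(Add(483, Pow(79, 2), Mul(-76, 79)), -17449) = Add(Add(483, 6241, -6004), -17449) = Add(720, -17449) = -16729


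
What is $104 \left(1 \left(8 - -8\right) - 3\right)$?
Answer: $1352$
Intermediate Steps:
$104 \left(1 \left(8 - -8\right) - 3\right) = 104 \left(1 \left(8 + 8\right) - 3\right) = 104 \left(1 \cdot 16 - 3\right) = 104 \left(16 - 3\right) = 104 \cdot 13 = 1352$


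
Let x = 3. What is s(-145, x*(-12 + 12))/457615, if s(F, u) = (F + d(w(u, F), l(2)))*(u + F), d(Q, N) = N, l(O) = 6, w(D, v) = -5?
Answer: 4031/91523 ≈ 0.044044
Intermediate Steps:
s(F, u) = (6 + F)*(F + u) (s(F, u) = (F + 6)*(u + F) = (6 + F)*(F + u))
s(-145, x*(-12 + 12))/457615 = ((-145)² + 6*(-145) + 6*(3*(-12 + 12)) - 435*(-12 + 12))/457615 = (21025 - 870 + 6*(3*0) - 435*0)*(1/457615) = (21025 - 870 + 6*0 - 145*0)*(1/457615) = (21025 - 870 + 0 + 0)*(1/457615) = 20155*(1/457615) = 4031/91523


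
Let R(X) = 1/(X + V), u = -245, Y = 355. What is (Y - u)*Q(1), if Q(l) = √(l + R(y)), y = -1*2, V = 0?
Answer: 300*√2 ≈ 424.26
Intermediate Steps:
y = -2
R(X) = 1/X (R(X) = 1/(X + 0) = 1/X)
Q(l) = √(-½ + l) (Q(l) = √(l + 1/(-2)) = √(l - ½) = √(-½ + l))
(Y - u)*Q(1) = (355 - 1*(-245))*(√(-2 + 4*1)/2) = (355 + 245)*(√(-2 + 4)/2) = 600*(√2/2) = 300*√2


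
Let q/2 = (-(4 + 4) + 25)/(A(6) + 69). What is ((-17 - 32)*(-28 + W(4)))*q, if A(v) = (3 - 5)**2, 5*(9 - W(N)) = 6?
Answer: 168266/365 ≈ 461.00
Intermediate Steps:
W(N) = 39/5 (W(N) = 9 - 1/5*6 = 9 - 6/5 = 39/5)
A(v) = 4 (A(v) = (-2)**2 = 4)
q = 34/73 (q = 2*((-(4 + 4) + 25)/(4 + 69)) = 2*((-1*8 + 25)/73) = 2*((-8 + 25)*(1/73)) = 2*(17*(1/73)) = 2*(17/73) = 34/73 ≈ 0.46575)
((-17 - 32)*(-28 + W(4)))*q = ((-17 - 32)*(-28 + 39/5))*(34/73) = -49*(-101/5)*(34/73) = (4949/5)*(34/73) = 168266/365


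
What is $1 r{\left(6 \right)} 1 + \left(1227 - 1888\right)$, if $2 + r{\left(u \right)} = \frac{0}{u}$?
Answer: $-663$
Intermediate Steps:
$r{\left(u \right)} = -2$ ($r{\left(u \right)} = -2 + \frac{0}{u} = -2 + 0 = -2$)
$1 r{\left(6 \right)} 1 + \left(1227 - 1888\right) = 1 \left(-2\right) 1 + \left(1227 - 1888\right) = \left(-2\right) 1 - 661 = -2 - 661 = -663$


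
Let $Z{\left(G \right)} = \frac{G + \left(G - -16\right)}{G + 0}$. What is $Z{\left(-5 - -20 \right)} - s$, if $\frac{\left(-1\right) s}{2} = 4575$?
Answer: $\frac{137296}{15} \approx 9153.1$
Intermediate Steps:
$s = -9150$ ($s = \left(-2\right) 4575 = -9150$)
$Z{\left(G \right)} = \frac{16 + 2 G}{G}$ ($Z{\left(G \right)} = \frac{G + \left(G + 16\right)}{G} = \frac{G + \left(16 + G\right)}{G} = \frac{16 + 2 G}{G}$)
$Z{\left(-5 - -20 \right)} - s = \left(2 + \frac{16}{-5 - -20}\right) - -9150 = \left(2 + \frac{16}{-5 + 20}\right) + 9150 = \left(2 + \frac{16}{15}\right) + 9150 = \frac{46}{15} + 9150 = \frac{137296}{15}$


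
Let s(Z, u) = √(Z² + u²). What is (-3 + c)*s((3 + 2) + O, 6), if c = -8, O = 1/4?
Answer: -33*√113/4 ≈ -87.699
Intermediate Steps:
O = ¼ ≈ 0.25000
(-3 + c)*s((3 + 2) + O, 6) = (-3 - 8)*√(((3 + 2) + ¼)² + 6²) = -11*√((5 + ¼)² + 36) = -11*√((21/4)² + 36) = -11*√(441/16 + 36) = -33*√113/4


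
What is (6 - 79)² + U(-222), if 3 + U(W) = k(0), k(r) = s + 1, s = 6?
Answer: 5333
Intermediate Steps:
k(r) = 7 (k(r) = 6 + 1 = 7)
U(W) = 4 (U(W) = -3 + 7 = 4)
(6 - 79)² + U(-222) = (6 - 79)² + 4 = (-73)² + 4 = 5329 + 4 = 5333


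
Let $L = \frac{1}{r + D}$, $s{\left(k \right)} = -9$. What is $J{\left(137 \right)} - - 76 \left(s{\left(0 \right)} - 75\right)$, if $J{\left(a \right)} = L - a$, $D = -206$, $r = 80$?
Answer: $- \frac{821647}{126} \approx -6521.0$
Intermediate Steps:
$L = - \frac{1}{126}$ ($L = \frac{1}{80 - 206} = \frac{1}{-126} = - \frac{1}{126} \approx -0.0079365$)
$J{\left(a \right)} = - \frac{1}{126} - a$
$J{\left(137 \right)} - - 76 \left(s{\left(0 \right)} - 75\right) = \left(- \frac{1}{126} - 137\right) - - 76 \left(-9 - 75\right) = \left(- \frac{1}{126} - 137\right) - \left(-76\right) \left(-84\right) = - \frac{17263}{126} - 6384 = - \frac{821647}{126}$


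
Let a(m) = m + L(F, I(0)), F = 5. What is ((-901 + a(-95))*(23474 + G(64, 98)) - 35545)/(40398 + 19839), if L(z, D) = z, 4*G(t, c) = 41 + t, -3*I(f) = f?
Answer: -31099057/80316 ≈ -387.21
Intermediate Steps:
I(f) = -f/3
G(t, c) = 41/4 + t/4 (G(t, c) = (41 + t)/4 = 41/4 + t/4)
a(m) = 5 + m (a(m) = m + 5 = 5 + m)
((-901 + a(-95))*(23474 + G(64, 98)) - 35545)/(40398 + 19839) = ((-901 + (5 - 95))*(23474 + (41/4 + (¼)*64)) - 35545)/(40398 + 19839) = ((-901 - 90)*(23474 + (41/4 + 16)) - 35545)/60237 = (-991*(23474 + 105/4) - 35545)*(1/60237) = (-991*94001/4 - 35545)*(1/60237) = (-93154991/4 - 35545)*(1/60237) = -93297171/4*1/60237 = -31099057/80316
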